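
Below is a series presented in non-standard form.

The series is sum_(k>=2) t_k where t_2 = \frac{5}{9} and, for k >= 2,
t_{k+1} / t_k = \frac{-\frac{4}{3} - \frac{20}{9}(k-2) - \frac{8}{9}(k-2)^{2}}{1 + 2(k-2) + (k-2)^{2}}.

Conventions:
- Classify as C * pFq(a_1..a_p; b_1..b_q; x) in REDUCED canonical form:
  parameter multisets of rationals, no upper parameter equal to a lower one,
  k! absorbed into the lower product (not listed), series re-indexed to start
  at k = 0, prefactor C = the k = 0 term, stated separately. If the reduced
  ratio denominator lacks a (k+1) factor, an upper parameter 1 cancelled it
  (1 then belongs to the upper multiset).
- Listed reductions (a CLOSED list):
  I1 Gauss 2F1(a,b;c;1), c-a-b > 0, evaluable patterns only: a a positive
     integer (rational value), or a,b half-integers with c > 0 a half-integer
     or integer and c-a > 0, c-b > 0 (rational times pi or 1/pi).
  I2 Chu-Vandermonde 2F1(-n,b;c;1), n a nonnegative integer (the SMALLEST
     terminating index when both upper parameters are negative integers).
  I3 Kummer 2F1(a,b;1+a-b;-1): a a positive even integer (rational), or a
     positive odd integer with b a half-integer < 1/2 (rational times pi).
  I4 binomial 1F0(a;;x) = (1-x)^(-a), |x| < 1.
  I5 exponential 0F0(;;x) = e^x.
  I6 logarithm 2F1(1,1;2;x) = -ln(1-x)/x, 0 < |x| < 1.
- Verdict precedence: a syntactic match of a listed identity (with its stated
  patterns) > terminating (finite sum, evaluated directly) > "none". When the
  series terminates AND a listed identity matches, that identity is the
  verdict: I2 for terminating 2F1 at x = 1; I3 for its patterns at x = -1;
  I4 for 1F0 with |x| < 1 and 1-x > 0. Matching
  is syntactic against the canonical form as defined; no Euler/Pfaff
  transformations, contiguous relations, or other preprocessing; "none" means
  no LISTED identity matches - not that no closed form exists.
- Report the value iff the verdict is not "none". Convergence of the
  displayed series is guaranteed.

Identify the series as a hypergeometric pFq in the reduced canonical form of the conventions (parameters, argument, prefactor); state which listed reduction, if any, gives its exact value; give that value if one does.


With C = \frac{5}{9}: the canonical form is 1F0(\frac{3}{2}; -; -\frac{8}{9}). Verdict at x = -\frac{8}{9}: binomial (I4) matches (the 1F0 binomial series: exponent -3/2, x = -\frac{8}{9}). Its exact value is \frac{5}{9} \cdot \left(\frac{17}{9}\right)^{-\frac{3}{2}}.

Key observation: t_0 = \frac{5}{9} here, and roots of the ratio polynomials (prefactor 5/9) are the negated parameters.
Term ratio: r(k) = -\frac{8}{9} * (k+\frac{3}{2}) / [(k+1)] - poly over poly, x = -\frac{8}{9} from leading terms; C = \frac{5}{9} at k = 0.


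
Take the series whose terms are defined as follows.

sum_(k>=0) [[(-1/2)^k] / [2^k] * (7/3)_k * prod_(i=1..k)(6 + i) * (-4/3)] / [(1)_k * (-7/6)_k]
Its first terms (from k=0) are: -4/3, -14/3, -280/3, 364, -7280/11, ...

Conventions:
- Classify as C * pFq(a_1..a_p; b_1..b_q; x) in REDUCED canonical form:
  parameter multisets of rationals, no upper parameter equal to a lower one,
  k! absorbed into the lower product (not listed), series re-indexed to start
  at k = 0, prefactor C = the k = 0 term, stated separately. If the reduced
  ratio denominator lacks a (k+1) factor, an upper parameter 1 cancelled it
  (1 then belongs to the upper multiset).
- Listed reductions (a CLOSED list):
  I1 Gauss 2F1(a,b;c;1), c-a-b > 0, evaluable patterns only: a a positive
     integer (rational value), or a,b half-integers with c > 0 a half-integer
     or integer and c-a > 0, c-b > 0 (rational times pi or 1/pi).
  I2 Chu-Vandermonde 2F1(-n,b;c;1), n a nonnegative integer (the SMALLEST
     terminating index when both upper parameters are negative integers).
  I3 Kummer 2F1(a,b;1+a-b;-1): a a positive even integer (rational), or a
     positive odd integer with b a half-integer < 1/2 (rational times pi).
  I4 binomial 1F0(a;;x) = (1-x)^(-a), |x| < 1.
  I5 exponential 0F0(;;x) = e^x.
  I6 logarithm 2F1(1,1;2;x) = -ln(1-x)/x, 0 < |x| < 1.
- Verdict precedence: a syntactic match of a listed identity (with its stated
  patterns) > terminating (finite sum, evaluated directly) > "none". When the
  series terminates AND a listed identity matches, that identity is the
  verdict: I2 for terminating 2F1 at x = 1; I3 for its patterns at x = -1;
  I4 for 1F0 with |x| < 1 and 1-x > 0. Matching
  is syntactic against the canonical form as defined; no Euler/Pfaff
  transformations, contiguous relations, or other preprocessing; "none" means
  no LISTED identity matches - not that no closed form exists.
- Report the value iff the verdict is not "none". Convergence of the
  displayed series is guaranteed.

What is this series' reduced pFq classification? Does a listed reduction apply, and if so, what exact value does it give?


The series (x = -1/4) is 2F1: upper {7/3, 7}, lower {-7/6}, prefactor -4/3. Verdict: none - this 2F1 at x = -1/4 matches no listed pattern, and upper {7/3, 7} holds no stopper.

The tell: from the first term -4/3: (1)_k (prefactor -4/3) is k! itself.
Consecutive-term ratio: r(k) = (-1/4) * (k+7/3) (k+7) / [(k-7/6) (k+1)] ; factor over Q: parameters, x = (-1/4), and C = -4/3.


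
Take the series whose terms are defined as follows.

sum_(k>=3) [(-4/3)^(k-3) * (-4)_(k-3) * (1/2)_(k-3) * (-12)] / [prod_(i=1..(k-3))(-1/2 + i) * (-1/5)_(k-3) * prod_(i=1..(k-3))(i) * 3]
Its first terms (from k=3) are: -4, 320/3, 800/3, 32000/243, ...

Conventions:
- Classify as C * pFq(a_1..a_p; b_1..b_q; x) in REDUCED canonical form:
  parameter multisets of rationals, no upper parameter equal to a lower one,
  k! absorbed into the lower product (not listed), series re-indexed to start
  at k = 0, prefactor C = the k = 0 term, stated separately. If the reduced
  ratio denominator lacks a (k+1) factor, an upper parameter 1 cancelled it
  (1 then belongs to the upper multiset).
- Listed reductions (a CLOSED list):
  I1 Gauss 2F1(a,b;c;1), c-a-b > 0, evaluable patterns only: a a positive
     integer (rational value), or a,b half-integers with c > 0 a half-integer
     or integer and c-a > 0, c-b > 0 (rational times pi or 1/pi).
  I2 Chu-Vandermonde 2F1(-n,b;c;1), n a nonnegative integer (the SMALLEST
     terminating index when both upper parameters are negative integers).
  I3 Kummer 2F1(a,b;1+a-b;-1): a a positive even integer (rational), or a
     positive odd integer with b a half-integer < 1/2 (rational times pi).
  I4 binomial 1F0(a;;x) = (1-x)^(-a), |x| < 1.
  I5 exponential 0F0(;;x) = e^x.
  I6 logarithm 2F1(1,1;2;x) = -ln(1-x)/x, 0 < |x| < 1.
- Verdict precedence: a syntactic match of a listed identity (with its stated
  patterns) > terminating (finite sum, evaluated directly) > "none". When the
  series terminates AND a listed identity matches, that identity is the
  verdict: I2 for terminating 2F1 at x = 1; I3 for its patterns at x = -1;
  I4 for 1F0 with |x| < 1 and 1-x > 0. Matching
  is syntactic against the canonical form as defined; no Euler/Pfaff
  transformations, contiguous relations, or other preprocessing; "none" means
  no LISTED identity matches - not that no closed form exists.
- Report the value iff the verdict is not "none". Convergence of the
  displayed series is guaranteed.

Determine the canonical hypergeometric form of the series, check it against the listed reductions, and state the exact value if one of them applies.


Reduced: x = -4/3, 1F1, upper = {-4}, lower = {-1/5}, C = -4. Verdict: terminating - the sum ends at index 4 because -4 is a negative integer; exact evaluation follows. Value: 2636708/5103.

First insight: x = (-4/3) and the constant factors (C = -4) combine into one prefactor.
Term ratio: r(k) = (-4/3) * (k-4) / [(k-1/5) (k+1)] - rational in k, leading ratio (-4/3); with t_0 = -4, classification follows.


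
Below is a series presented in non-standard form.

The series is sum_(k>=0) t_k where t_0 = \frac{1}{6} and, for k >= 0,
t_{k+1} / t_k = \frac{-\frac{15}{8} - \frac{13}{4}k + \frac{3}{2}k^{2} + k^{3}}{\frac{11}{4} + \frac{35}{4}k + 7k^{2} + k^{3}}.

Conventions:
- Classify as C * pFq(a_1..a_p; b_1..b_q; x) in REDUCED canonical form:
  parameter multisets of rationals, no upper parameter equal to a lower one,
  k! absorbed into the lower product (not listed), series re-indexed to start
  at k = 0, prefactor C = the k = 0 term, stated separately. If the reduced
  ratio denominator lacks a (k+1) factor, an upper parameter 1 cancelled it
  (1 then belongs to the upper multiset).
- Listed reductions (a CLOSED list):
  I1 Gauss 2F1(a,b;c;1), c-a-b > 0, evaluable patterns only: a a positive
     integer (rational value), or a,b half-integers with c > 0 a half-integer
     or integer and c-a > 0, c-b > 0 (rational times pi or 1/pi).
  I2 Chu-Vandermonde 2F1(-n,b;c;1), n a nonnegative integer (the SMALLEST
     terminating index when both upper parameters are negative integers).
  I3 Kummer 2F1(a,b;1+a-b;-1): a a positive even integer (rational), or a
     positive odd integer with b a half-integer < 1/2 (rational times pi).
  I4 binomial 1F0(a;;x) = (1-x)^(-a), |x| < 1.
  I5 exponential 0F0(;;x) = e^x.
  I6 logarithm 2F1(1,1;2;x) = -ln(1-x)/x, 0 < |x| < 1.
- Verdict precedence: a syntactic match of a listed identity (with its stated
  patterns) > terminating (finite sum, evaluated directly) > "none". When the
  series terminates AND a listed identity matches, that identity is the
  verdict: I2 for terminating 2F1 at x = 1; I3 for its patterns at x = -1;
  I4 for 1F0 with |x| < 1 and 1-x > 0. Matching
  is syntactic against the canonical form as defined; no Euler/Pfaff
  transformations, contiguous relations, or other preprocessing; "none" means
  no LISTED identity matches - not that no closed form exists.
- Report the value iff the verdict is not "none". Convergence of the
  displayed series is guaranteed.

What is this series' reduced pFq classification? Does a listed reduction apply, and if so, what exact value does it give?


Key observation: from the first term \frac{1}{6}: the ratio is unreduced: k + 1/2 divides both sides (C = 1/6, x = 1).
Ratio: r(k) = 1 * (k-\frac{3}{2}) (k+\frac{5}{2}) / [(k+\frac{11}{2}) (k+1)] - rational; roots negated = parameters, x = 1, C = \frac{1}{6}.

This is \frac{1}{6} * 2F1(-\frac{3}{2}, \frac{5}{2}; \frac{11}{2}; 1) in reduced canonical form. Verdict: Gauss's theorem I1 (half-integer case) matches (x = 1; upper {-\frac{3}{2}, \frac{5}{2}} half-integers, c = \frac{11}{2} in the evaluable pattern). Exact value: \frac{735}{32768} \cdot \pi.


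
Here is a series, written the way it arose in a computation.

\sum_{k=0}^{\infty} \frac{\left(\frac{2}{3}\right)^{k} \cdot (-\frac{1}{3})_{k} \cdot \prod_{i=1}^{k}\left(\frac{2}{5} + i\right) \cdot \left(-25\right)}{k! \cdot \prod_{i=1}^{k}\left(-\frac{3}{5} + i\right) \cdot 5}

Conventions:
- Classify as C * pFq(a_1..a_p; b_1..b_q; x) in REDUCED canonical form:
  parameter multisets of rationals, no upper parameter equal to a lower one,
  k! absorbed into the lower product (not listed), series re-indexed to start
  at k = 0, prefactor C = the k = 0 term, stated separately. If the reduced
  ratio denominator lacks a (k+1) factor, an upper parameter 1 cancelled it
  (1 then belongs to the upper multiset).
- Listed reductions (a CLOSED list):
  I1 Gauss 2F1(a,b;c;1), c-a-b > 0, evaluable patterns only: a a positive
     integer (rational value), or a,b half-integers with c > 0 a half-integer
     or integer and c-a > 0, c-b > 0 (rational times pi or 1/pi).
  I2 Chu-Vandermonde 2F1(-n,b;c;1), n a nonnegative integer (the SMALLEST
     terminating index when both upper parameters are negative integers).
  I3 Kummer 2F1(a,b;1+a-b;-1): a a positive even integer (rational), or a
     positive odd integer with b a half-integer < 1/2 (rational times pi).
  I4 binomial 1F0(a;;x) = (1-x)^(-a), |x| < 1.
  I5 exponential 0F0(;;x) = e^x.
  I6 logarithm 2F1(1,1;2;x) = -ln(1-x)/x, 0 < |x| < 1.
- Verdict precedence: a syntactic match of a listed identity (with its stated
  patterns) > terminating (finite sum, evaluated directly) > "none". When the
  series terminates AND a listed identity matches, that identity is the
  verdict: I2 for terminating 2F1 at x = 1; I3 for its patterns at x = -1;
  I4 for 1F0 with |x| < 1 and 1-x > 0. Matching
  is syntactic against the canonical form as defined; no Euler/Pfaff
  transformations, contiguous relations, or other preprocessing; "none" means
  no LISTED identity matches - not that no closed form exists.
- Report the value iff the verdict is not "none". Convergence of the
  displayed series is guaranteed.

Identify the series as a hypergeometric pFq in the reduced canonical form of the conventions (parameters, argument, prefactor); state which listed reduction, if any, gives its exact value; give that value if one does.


At argument \frac{2}{3}: a 2F1 with upper {-\frac{1}{3}, \frac{7}{5}}, lower {\frac{2}{5}}, scaled by C = -5. Verdict: none (x = \frac{2}{3}): each listed identity misses the multisets {-\frac{1}{3}, \frac{7}{5}} ; {\frac{2}{5}}.

The tell: t_0 = -5 here, and the constant factors (C = -5, x = 2/3) combine into one prefactor.
Term ratio: r(k) = \frac{2}{3} * (k-\frac{1}{3}) (k+\frac{7}{5}) / [(k+\frac{2}{5}) (k+1)] - rational; roots negated = parameters, x = \frac{2}{3}, C = -5.


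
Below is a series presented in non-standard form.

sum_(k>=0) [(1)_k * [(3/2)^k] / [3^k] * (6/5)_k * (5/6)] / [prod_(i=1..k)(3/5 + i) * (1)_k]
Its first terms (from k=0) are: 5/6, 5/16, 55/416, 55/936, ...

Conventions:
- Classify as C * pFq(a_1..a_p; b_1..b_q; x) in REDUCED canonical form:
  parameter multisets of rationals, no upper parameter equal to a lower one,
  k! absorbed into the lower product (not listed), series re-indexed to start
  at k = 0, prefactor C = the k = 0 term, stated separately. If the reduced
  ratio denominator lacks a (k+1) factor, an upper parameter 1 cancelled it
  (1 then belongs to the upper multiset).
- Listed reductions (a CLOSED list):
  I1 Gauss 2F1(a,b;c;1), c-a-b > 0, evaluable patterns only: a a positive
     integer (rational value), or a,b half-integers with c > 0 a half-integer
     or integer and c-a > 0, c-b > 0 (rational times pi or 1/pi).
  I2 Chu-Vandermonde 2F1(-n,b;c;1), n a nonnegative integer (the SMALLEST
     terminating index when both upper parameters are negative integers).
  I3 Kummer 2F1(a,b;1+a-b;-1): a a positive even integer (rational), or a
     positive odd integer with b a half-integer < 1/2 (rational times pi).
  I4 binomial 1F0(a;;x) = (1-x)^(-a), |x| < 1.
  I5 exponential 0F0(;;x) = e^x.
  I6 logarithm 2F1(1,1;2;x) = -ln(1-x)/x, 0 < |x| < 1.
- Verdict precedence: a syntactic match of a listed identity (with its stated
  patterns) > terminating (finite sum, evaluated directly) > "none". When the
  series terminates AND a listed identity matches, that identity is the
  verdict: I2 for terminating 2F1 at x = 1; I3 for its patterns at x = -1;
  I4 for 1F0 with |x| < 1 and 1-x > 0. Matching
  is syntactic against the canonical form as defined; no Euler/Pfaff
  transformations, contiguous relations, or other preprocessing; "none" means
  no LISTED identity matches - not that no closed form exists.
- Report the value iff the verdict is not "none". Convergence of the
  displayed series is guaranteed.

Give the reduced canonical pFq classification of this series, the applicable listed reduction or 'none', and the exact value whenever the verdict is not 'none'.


This is 5/6 * 2F1(1, 6/5; 8/5; 1/2) in reduced canonical form. Verdict: none. A 2F1 with upper {1, 6/5} fits none of I1-I6 at x = 1/2; the sum runs forever.

Key step: with t_0 = 5/6, the lower running product (C = 5/6, x = 1/2) is a rising factorial.
Step ratio: r(k) = (1/2) * (k+1) (k+6/5) / [(k+8/5) (k+1)] - rational in k. x = (1/2); t_0 = 5/6; negate the roots.


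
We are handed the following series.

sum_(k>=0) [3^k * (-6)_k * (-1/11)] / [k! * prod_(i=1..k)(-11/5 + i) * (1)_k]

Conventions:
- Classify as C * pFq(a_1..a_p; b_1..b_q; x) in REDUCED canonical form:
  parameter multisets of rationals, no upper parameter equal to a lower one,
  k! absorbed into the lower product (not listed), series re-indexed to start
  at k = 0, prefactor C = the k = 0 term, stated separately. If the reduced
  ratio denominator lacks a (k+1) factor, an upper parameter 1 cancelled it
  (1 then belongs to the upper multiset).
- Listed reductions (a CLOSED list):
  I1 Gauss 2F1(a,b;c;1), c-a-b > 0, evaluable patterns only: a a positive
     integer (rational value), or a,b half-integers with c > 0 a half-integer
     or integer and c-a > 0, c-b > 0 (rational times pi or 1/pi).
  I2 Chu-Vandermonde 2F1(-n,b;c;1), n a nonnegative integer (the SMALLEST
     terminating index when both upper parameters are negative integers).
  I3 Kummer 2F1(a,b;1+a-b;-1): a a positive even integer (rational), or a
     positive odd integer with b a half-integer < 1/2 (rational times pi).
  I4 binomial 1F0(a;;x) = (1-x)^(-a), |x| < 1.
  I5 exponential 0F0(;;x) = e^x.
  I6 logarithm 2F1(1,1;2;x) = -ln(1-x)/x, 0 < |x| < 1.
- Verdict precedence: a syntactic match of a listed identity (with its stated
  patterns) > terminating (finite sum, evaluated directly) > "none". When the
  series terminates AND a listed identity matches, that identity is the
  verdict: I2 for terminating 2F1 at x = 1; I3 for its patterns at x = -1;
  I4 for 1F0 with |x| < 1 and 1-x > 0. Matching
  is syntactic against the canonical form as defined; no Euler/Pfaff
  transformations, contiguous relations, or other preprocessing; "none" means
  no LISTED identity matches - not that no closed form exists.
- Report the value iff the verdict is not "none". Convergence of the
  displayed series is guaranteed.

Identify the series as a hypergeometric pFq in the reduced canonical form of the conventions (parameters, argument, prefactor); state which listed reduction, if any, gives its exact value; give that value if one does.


At argument 3: a 1F2 with upper {-6}, lower {-6/5, 1}, scaled by C = -1/11. Verdict: terminating - upper -6 stops the sum at k = 6; the 7 terms are added exactly. Exact value: 1269857/374528.

Structural cue: t_0 = -1/11 here, and the lower running product (C = -1/11, x = 3) is a rising factorial.
Term ratio: r(k) = 3 * (k-6) / [(k-6/5) (k+1) (k+1)] - rational; roots negated = parameters, x = 3, C = -1/11.


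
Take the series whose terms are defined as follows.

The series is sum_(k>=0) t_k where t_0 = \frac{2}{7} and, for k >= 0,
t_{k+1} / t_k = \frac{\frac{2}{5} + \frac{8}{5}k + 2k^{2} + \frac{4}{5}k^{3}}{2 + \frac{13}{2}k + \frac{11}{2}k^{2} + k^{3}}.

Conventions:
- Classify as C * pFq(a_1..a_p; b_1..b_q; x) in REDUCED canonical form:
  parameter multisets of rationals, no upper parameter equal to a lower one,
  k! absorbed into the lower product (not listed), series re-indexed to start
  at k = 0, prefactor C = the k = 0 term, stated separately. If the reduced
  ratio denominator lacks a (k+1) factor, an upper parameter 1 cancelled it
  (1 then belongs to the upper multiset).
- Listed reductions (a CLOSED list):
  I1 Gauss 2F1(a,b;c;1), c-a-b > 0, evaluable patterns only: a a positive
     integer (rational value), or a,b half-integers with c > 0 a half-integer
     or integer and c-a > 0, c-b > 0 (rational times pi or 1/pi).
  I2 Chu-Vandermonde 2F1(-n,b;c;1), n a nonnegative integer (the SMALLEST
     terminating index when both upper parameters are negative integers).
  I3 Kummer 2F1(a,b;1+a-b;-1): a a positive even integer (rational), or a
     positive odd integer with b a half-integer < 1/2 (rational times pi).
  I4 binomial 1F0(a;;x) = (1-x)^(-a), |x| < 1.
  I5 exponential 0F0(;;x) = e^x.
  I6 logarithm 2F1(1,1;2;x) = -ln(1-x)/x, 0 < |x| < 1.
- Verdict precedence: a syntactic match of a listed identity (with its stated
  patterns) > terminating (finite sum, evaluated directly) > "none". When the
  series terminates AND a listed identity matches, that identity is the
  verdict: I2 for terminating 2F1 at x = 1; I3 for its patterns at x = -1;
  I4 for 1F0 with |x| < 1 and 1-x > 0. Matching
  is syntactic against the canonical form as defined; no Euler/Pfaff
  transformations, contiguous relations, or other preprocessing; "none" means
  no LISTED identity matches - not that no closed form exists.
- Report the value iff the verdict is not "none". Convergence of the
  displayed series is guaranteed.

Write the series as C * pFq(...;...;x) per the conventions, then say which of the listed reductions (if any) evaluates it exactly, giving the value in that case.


At argument \frac{4}{5}: a 2F1 with upper {1, 1}, lower {4}, scaled by C = \frac{2}{7}. Verdict: none. A 2F1 with upper {1, 1} fits none of I1-I6 at x = \frac{4}{5}; the sum runs forever.

Structural cue: t_0 = \frac{2}{7} here, and the expanded ratio factors over Q; C = 2/7, roots give parameters.
Ratio: r(k) = \frac{4}{5} * (k+1) (k+1) / [(k+4) (k+1)] - rational in k, leading ratio \frac{4}{5}; with t_0 = \frac{2}{7}, classification follows.


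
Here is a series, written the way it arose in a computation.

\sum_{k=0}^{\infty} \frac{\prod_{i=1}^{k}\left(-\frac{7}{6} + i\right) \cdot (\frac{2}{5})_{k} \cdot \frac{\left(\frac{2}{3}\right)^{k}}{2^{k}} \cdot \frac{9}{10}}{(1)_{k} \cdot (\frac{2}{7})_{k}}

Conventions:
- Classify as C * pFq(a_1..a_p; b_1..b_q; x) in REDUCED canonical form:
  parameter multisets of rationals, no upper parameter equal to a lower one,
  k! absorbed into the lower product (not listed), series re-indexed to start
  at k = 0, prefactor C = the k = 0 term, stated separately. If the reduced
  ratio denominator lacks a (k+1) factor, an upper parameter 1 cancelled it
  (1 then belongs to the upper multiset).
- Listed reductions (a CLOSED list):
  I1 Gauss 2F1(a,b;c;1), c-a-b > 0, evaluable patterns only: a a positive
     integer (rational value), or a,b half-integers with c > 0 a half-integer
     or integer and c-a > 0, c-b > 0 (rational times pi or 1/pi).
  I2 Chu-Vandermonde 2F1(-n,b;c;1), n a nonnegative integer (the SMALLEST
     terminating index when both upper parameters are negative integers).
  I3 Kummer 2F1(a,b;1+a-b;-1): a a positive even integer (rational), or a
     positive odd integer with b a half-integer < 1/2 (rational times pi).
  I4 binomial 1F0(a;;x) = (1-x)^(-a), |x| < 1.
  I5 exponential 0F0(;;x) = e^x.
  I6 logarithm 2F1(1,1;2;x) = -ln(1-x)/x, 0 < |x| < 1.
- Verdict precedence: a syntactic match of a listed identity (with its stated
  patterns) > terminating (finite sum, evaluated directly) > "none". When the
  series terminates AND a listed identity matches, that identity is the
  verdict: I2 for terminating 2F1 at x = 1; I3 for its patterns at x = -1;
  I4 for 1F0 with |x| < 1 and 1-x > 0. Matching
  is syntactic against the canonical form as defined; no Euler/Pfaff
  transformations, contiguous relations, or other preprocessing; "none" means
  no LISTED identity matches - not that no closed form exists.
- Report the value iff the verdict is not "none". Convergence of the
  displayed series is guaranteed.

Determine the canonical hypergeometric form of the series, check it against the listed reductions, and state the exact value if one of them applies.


Canonical form: C = \frac{9}{10} times 2F1 with upper {-\frac{1}{6}, \frac{2}{5}}, lower {\frac{2}{7}}, x = \frac{1}{3}. Verdict: none. A 2F1 with upper {-\frac{1}{6}, \frac{2}{5}} fits none of I1-I6 at x = \frac{1}{3}; the sum runs forever.

Key observation: with t_0 = \frac{9}{10}, (1)_k (C = 9/10, x = 1/3) is k! itself.
Step ratio: r(k) = \frac{1}{3} * (k-\frac{1}{6}) (k+\frac{2}{5}) / [(k+\frac{2}{7}) (k+1)] - rational in k, leading ratio \frac{1}{3}; with t_0 = \frac{9}{10}, classification follows.


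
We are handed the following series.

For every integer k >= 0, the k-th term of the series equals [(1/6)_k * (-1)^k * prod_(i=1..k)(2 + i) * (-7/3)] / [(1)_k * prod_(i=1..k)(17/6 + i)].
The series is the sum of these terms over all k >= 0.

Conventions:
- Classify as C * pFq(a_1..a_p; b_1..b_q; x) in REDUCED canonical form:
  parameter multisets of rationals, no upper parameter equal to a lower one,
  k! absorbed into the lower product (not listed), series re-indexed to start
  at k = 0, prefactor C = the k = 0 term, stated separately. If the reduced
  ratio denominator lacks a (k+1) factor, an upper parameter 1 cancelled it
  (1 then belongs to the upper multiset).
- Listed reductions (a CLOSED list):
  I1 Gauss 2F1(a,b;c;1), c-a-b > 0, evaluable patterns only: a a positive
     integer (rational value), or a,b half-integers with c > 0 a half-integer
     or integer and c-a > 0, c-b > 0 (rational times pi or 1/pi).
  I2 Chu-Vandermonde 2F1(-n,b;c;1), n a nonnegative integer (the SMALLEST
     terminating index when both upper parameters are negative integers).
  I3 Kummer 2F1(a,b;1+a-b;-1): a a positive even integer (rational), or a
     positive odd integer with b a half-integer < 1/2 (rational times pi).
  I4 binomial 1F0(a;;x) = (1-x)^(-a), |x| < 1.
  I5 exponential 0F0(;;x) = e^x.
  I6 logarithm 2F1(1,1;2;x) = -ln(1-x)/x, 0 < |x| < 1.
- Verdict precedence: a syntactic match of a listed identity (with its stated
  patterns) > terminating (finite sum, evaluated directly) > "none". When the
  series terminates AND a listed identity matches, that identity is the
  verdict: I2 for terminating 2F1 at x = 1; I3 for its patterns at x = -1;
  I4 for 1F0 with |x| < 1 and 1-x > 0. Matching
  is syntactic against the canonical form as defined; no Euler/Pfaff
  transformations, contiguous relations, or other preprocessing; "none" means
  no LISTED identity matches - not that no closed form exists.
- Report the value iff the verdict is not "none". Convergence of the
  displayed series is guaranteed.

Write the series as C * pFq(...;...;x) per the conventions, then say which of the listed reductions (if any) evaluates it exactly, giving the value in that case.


The tell: with t_0 = -7/3, the lower running product (C = -7/3) is a rising factorial.
Term ratio: r(k) = (-1) * (k+1/6) (k+3) / [(k+23/6) (k+1)] - rational; roots negated = parameters, x = (-1), C = -7/3.

Prefactor -7/3, argument -1: 2F1 with upper {1/6, 3} over lower {23/6}. Verdict: none (x = -1): each listed identity misses the multisets {1/6, 3} ; {23/6}.


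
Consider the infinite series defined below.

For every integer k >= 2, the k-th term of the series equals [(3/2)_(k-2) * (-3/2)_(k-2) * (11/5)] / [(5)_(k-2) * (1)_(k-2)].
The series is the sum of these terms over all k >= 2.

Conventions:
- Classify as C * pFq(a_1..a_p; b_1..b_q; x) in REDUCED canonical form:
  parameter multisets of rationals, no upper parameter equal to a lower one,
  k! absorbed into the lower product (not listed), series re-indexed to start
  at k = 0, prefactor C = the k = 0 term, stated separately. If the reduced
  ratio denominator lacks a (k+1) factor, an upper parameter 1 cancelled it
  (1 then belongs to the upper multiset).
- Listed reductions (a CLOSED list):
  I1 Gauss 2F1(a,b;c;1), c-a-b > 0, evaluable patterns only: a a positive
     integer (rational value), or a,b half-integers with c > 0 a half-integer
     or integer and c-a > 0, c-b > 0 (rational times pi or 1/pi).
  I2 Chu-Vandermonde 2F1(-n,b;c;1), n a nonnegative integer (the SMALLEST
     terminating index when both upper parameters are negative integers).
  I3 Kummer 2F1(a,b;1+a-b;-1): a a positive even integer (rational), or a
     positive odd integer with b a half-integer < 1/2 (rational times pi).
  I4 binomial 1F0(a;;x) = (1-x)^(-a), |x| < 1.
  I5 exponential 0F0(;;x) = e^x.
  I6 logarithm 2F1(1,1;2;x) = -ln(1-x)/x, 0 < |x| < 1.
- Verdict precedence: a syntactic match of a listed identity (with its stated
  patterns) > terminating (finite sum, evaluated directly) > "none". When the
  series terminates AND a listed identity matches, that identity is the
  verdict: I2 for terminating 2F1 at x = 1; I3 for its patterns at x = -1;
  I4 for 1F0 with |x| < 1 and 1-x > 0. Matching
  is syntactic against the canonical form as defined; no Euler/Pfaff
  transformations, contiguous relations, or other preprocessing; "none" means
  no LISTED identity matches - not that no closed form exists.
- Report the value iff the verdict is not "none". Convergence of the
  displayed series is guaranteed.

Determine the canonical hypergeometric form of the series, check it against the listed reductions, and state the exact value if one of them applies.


At argument 1: a 2F1 with upper {-3/2, 3/2}, lower {5}, scaled by C = 11/5. Verdict: the half-integer Gauss pattern (I1) matches (x = 1; upper {-3/2, 3/2} half-integers, c = 5 in the evaluable pattern). Hence: (32768/7875) / pi.

Structural cue: t_0 being 11/5, (1)_k (C = 11/5) is k! itself.
Step ratio: r(k) = 1 * (k-3/2) (k+3/2) / [(k+5) (k+1)] - poly over poly, x = 1 from leading terms; C = 11/5 at k = 0.


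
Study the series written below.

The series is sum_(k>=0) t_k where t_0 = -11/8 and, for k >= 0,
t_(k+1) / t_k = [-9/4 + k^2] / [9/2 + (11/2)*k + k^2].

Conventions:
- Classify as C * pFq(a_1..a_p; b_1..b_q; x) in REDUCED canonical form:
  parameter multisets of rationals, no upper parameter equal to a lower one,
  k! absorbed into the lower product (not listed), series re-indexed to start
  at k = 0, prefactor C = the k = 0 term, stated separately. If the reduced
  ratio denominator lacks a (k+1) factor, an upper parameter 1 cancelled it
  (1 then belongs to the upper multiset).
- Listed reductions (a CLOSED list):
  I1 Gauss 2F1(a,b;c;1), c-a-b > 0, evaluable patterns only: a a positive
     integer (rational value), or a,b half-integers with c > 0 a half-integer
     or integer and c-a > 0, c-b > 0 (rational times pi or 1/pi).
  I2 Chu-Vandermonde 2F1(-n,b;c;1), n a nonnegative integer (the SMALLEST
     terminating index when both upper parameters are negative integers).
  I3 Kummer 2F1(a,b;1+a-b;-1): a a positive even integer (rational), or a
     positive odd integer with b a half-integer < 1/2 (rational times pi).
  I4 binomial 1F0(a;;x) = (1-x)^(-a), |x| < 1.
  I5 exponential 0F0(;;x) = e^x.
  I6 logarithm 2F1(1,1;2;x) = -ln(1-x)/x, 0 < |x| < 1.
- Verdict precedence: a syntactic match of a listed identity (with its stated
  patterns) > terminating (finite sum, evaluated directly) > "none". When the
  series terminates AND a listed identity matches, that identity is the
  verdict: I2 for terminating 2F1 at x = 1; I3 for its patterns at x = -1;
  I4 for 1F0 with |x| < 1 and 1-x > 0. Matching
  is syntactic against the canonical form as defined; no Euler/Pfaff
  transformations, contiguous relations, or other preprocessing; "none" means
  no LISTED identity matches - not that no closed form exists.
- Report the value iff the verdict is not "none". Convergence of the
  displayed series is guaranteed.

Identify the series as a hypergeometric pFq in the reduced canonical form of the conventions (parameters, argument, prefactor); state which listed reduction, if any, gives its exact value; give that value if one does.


The series (x = 1) is 2F1: upper {-3/2, 3/2}, lower {9/2}, prefactor -11/8. Verdict: Gauss (I1, half-integer pattern) applies (x = 1; upper {-3/2, 3/2} half-integers, c = 9/2 in the evaluable pattern). Exact value: (-8085/32768) * pi.

Key observation: from the first term -11/8: factor the ratio over Q (C = -11/8, x = 1): negated roots = parameters.
Term ratio: r(k) = 1 * (k-3/2) (k+3/2) / [(k+9/2) (k+1)] - rational; roots negated = parameters, x = 1, C = -11/8.


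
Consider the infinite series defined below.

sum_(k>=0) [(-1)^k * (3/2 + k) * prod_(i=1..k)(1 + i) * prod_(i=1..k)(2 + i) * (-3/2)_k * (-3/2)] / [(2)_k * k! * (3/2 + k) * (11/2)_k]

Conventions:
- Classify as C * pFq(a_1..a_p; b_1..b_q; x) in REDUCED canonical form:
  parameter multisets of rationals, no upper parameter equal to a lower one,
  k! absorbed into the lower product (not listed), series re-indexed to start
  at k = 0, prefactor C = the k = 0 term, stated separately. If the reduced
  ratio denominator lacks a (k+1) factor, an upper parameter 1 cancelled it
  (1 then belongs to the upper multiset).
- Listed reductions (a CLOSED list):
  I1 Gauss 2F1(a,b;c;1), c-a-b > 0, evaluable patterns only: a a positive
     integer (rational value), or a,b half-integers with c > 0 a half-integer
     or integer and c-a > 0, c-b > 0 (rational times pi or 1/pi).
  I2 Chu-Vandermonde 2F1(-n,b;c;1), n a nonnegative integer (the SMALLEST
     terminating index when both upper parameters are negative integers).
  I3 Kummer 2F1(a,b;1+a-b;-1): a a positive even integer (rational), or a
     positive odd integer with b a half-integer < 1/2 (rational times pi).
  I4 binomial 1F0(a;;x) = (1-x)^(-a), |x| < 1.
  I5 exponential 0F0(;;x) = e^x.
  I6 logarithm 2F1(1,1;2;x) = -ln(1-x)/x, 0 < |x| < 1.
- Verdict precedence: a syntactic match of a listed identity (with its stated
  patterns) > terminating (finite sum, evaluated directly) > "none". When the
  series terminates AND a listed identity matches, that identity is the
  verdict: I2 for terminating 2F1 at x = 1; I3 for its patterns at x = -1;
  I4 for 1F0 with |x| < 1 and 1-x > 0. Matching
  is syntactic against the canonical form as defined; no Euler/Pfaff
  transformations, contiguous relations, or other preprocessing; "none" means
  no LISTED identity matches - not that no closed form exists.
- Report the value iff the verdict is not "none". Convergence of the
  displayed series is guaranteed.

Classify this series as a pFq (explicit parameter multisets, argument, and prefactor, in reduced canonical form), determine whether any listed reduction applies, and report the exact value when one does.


The series (x = -1) is 2F1: upper {-3/2, 3}, lower {11/2}, prefactor -3/2. Verdict: this is Kummer (I3) (x = -1; c = 11/2 equals 1+a-b for upper {-3/2, 3}: listed pattern). Hence: (-945/1024) * pi.

The tell: from the first term -3/2: the running product (C = -3/2, x = -1) telescopes to a rising factorial.
Ratio: r(k) = (-1) * (k-3/2) (k+3) / [(k+11/2) (k+1)] - rational in k. x = (-1); t_0 = -3/2; negate the roots.


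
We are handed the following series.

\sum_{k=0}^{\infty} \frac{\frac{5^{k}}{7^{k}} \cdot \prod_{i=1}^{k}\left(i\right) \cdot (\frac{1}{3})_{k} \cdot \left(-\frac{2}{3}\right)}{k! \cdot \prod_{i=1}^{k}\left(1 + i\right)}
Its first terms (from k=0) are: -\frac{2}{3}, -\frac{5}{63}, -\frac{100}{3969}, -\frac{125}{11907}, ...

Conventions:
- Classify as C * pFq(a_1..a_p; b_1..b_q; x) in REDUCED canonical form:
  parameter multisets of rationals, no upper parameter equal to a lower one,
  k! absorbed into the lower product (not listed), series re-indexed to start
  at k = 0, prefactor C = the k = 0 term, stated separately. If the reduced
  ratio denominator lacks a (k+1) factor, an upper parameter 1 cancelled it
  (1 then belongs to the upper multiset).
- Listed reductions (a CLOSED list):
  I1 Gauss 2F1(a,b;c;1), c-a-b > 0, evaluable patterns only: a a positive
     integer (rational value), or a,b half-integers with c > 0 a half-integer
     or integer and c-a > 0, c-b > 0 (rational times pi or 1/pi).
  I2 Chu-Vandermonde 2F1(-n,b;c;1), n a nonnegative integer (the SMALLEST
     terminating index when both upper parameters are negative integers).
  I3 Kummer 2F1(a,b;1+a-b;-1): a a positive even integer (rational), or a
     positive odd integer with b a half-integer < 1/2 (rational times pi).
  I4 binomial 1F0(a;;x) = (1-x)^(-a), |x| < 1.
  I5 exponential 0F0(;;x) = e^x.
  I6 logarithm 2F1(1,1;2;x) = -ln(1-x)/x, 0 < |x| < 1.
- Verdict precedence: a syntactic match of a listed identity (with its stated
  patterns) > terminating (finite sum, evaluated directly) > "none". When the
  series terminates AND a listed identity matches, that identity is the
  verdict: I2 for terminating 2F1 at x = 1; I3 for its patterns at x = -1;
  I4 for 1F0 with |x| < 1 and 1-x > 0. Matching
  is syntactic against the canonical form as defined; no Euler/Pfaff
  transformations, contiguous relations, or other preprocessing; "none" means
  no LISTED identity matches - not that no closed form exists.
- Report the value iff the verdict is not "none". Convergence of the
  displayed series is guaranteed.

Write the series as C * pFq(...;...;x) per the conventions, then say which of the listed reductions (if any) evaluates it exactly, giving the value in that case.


At argument \frac{5}{7}: a 2F1 with upper {\frac{1}{3}, 1}, lower {2}, scaled by C = -\frac{2}{3}. Verdict: none. A 2F1 with upper {\frac{1}{3}, 1} fits none of I1-I6 at x = \frac{5}{7}; the sum runs forever.

Key observation: with t_0 = -\frac{2}{3}, the lower running product (C = -2/3, x = 5/7) is a rising factorial.
Term ratio: r(k) = \frac{5}{7} * (k+\frac{1}{3}) (k+1) / [(k+2) (k+1)] - rational; roots negated = parameters, x = \frac{5}{7}, C = -\frac{2}{3}.


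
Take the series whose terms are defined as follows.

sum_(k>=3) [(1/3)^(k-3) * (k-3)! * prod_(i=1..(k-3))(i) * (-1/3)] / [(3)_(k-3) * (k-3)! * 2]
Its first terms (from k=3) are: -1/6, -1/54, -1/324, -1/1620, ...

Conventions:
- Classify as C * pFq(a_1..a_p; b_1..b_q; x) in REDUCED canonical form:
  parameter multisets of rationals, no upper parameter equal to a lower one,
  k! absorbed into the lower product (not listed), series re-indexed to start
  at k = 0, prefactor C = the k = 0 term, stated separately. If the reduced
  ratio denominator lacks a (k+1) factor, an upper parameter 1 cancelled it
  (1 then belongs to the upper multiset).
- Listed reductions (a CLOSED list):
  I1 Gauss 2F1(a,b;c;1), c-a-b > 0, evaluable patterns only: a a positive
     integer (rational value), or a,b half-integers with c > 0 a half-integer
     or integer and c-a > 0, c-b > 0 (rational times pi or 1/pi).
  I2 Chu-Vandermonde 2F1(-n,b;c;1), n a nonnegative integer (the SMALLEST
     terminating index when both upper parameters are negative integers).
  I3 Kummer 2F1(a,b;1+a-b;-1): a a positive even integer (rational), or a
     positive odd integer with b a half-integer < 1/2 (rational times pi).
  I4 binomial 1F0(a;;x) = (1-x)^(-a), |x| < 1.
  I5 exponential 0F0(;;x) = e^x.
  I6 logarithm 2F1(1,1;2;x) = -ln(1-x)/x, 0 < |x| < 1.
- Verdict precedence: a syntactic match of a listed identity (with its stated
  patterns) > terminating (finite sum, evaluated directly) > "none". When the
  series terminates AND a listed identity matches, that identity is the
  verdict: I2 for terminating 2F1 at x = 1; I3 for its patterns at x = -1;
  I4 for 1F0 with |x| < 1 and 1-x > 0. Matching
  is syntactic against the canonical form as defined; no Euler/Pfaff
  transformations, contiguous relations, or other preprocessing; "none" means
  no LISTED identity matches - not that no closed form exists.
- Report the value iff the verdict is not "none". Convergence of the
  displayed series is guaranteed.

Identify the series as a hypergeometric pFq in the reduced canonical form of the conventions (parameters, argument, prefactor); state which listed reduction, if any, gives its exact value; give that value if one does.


The series (x = 1/3) is 2F1: upper {1, 1}, lower {3}, prefactor -1/6. Verdict: no listed reduction: x = 1/3 and upper {1, 1} fail every I1-I6 pattern.

First insight: t_0 being -1/6, the running product (C = -1/6) telescopes to a rising factorial.
Ratio: r(k) = (1/3) * (k+1) (k+1) / [(k+3) (k+1)] - rational in k, leading ratio (1/3); with t_0 = -1/6, classification follows.


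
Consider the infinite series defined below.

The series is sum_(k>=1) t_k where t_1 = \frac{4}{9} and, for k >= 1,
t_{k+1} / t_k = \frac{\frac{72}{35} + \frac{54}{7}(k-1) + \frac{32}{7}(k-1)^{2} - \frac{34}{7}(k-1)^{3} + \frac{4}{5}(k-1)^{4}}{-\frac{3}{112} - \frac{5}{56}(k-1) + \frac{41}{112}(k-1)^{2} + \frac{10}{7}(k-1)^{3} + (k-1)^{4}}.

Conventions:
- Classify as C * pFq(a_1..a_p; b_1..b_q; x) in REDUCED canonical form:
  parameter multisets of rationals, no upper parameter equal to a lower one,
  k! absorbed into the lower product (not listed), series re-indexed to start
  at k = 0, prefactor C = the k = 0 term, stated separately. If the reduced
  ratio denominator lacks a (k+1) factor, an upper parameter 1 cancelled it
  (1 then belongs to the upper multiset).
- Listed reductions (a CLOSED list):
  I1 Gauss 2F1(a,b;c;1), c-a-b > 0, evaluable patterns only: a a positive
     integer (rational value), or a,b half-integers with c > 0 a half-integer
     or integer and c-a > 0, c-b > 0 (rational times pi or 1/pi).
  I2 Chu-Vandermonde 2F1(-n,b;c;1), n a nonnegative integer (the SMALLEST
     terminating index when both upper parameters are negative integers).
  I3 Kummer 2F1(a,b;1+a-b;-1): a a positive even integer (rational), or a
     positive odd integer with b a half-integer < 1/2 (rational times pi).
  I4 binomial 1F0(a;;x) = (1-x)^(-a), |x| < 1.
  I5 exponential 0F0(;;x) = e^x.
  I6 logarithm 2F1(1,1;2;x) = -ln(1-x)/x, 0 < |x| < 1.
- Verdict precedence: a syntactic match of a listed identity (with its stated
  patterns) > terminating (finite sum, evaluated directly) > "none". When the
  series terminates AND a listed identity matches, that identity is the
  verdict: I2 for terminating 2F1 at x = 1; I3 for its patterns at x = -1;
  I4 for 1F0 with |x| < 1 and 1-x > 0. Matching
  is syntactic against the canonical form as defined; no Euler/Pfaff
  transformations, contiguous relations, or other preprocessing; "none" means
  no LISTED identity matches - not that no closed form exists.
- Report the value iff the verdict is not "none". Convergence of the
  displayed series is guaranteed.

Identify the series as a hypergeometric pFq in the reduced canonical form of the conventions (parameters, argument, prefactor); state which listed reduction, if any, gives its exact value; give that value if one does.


Prefactor \frac{4}{9}, argument \frac{4}{5}: 3F2 with upper {-4, -3, \frac{1}{2}} over lower {-\frac{1}{4}, \frac{1}{4}}. Verdict: terminating - no listed pattern fits, but -3 in the upper list cuts the series at k = 3; direct evaluation. Value: -\frac{4941052}{23625}.

Key step: from the first term \frac{4}{9}: the parameter 3/7 appears in both the upper and lower lists and cancels.
Step ratio: r(k) = \frac{4}{5} * (k-4) (k-3) (k+\frac{1}{2}) / [(k-\frac{1}{4}) (k+\frac{1}{4}) (k+1)] - rational in k. x = \frac{4}{5}; t_0 = \frac{4}{9}; negate the roots.
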